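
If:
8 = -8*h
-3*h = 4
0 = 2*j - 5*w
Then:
No Solution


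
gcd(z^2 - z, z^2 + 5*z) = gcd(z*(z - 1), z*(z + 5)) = z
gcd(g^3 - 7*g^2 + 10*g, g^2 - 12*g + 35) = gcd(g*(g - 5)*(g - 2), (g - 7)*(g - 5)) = g - 5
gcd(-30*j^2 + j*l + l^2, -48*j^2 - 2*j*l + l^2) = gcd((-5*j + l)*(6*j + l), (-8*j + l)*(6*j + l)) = 6*j + l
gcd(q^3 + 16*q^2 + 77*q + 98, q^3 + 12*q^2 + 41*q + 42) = q^2 + 9*q + 14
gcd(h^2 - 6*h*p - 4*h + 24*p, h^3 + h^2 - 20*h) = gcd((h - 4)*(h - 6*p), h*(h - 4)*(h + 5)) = h - 4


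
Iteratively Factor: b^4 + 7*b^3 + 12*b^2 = (b)*(b^3 + 7*b^2 + 12*b) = b^2*(b^2 + 7*b + 12) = b^2*(b + 4)*(b + 3)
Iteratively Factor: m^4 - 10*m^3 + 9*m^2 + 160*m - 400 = (m - 5)*(m^3 - 5*m^2 - 16*m + 80) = (m - 5)*(m + 4)*(m^2 - 9*m + 20) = (m - 5)^2*(m + 4)*(m - 4)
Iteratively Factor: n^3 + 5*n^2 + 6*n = (n + 3)*(n^2 + 2*n) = n*(n + 3)*(n + 2)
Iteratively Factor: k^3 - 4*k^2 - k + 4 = (k - 1)*(k^2 - 3*k - 4) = (k - 1)*(k + 1)*(k - 4)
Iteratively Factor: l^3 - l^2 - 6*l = (l - 3)*(l^2 + 2*l) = (l - 3)*(l + 2)*(l)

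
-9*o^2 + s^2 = (-3*o + s)*(3*o + s)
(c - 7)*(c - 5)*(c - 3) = c^3 - 15*c^2 + 71*c - 105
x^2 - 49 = (x - 7)*(x + 7)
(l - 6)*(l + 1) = l^2 - 5*l - 6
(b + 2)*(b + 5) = b^2 + 7*b + 10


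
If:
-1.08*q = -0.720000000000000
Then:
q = 0.67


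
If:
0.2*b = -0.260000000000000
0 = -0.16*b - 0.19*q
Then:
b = -1.30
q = 1.09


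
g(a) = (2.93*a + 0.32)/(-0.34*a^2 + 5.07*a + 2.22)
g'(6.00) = 0.10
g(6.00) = 0.88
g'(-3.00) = 0.05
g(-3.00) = 0.53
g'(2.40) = 0.07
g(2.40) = 0.59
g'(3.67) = 0.07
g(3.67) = 0.68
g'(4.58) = 0.08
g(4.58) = 0.75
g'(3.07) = 0.07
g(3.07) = 0.64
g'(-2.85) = 0.05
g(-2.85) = 0.54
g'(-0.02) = 1.09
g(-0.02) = 0.12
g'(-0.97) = 0.62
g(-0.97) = 0.84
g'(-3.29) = 0.05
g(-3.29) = 0.51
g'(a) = (0.68*a - 5.07)*(2.93*a + 0.32)/(-0.34*a^2 + 5.07*a + 2.22)^2 + 2.93/(-0.34*a^2 + 5.07*a + 2.22)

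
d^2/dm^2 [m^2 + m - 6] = 2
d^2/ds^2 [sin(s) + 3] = -sin(s)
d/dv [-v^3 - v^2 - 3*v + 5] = -3*v^2 - 2*v - 3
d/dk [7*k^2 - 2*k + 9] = 14*k - 2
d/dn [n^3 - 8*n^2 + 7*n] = 3*n^2 - 16*n + 7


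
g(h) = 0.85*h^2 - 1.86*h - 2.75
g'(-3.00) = -6.96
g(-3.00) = 10.48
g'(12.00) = 18.54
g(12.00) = 97.33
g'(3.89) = 4.75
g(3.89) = 2.88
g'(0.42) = -1.15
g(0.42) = -3.38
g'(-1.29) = -4.05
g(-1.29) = 1.06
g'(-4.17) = -8.95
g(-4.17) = 19.79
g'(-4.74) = -9.92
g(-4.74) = 25.16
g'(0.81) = -0.48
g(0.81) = -3.70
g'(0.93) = -0.28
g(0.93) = -3.74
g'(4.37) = 5.57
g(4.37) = 5.35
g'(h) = 1.7*h - 1.86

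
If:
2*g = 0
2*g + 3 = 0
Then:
No Solution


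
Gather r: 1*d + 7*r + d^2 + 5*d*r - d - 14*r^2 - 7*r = d^2 + 5*d*r - 14*r^2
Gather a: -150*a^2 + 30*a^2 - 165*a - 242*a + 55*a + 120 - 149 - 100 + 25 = -120*a^2 - 352*a - 104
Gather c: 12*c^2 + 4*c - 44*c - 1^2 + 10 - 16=12*c^2 - 40*c - 7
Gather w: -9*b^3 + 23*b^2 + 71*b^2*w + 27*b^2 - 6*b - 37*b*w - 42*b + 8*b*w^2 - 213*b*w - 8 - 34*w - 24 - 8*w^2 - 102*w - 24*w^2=-9*b^3 + 50*b^2 - 48*b + w^2*(8*b - 32) + w*(71*b^2 - 250*b - 136) - 32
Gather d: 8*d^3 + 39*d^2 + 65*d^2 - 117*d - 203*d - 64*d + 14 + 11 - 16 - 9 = 8*d^3 + 104*d^2 - 384*d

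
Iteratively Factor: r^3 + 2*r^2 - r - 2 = (r + 2)*(r^2 - 1) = (r - 1)*(r + 2)*(r + 1)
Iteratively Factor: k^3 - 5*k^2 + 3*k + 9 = (k - 3)*(k^2 - 2*k - 3) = (k - 3)^2*(k + 1)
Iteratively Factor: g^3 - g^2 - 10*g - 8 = (g + 1)*(g^2 - 2*g - 8) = (g + 1)*(g + 2)*(g - 4)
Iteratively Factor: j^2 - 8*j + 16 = (j - 4)*(j - 4)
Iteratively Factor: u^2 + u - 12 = (u - 3)*(u + 4)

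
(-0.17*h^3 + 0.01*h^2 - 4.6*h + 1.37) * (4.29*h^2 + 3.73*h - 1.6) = -0.7293*h^5 - 0.5912*h^4 - 19.4247*h^3 - 11.2967*h^2 + 12.4701*h - 2.192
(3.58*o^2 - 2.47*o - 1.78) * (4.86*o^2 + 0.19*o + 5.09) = 17.3988*o^4 - 11.324*o^3 + 9.1021*o^2 - 12.9105*o - 9.0602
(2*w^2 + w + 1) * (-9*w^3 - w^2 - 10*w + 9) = -18*w^5 - 11*w^4 - 30*w^3 + 7*w^2 - w + 9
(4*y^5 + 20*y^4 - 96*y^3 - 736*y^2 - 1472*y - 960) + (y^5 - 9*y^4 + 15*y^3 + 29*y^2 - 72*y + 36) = 5*y^5 + 11*y^4 - 81*y^3 - 707*y^2 - 1544*y - 924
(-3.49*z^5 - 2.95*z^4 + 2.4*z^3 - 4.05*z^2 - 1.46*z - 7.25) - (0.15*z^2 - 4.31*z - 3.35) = -3.49*z^5 - 2.95*z^4 + 2.4*z^3 - 4.2*z^2 + 2.85*z - 3.9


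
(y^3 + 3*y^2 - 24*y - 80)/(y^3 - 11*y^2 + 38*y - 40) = (y^2 + 8*y + 16)/(y^2 - 6*y + 8)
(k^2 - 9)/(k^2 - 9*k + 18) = (k + 3)/(k - 6)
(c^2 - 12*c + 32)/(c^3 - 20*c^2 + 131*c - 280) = (c - 4)/(c^2 - 12*c + 35)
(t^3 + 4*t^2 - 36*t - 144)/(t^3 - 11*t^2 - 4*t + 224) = (t^2 - 36)/(t^2 - 15*t + 56)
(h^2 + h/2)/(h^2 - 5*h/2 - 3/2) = h/(h - 3)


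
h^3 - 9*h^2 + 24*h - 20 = (h - 5)*(h - 2)^2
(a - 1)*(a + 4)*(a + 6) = a^3 + 9*a^2 + 14*a - 24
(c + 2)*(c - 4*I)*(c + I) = c^3 + 2*c^2 - 3*I*c^2 + 4*c - 6*I*c + 8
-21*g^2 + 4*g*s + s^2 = (-3*g + s)*(7*g + s)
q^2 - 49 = (q - 7)*(q + 7)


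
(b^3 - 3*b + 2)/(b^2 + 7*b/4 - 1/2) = 4*(b^2 - 2*b + 1)/(4*b - 1)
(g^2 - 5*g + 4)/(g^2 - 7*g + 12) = (g - 1)/(g - 3)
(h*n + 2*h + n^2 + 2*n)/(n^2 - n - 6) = (h + n)/(n - 3)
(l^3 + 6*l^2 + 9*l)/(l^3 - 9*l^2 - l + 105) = l*(l + 3)/(l^2 - 12*l + 35)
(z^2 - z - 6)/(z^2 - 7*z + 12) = (z + 2)/(z - 4)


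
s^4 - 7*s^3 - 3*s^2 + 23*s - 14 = (s - 7)*(s - 1)^2*(s + 2)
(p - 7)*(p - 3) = p^2 - 10*p + 21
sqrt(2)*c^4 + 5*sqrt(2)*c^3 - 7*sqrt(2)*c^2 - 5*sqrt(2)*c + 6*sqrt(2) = (c - 1)^2*(c + 6)*(sqrt(2)*c + sqrt(2))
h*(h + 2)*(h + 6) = h^3 + 8*h^2 + 12*h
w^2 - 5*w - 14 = (w - 7)*(w + 2)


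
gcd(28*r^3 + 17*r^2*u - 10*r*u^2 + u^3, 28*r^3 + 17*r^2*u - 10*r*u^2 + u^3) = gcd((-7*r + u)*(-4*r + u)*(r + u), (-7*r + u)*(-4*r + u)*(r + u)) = 28*r^3 + 17*r^2*u - 10*r*u^2 + u^3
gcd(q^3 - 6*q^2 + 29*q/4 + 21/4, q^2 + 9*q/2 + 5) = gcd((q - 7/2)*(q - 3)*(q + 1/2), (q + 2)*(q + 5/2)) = 1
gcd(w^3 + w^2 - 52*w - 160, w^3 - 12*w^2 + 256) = w^2 - 4*w - 32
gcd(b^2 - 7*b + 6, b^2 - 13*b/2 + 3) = b - 6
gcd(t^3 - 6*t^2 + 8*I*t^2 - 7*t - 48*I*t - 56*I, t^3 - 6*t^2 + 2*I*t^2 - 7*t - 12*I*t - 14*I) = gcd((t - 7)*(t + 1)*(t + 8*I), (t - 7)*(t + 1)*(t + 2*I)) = t^2 - 6*t - 7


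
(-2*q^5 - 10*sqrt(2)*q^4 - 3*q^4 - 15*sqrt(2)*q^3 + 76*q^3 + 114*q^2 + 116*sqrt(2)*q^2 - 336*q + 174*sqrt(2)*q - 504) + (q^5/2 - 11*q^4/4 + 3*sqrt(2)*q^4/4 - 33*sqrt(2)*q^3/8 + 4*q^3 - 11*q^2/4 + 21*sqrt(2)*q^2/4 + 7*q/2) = -3*q^5/2 - 37*sqrt(2)*q^4/4 - 23*q^4/4 - 153*sqrt(2)*q^3/8 + 80*q^3 + 445*q^2/4 + 485*sqrt(2)*q^2/4 - 665*q/2 + 174*sqrt(2)*q - 504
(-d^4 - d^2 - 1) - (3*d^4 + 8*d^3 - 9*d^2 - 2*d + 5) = -4*d^4 - 8*d^3 + 8*d^2 + 2*d - 6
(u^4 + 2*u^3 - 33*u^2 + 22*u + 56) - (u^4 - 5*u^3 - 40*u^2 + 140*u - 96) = 7*u^3 + 7*u^2 - 118*u + 152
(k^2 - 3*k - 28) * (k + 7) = k^3 + 4*k^2 - 49*k - 196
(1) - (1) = 0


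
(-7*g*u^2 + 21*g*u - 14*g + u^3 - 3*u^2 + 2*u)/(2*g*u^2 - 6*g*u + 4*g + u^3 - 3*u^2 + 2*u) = (-7*g + u)/(2*g + u)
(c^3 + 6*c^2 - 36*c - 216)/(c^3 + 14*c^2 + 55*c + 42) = (c^2 - 36)/(c^2 + 8*c + 7)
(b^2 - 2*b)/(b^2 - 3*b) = (b - 2)/(b - 3)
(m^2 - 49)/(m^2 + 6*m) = (m^2 - 49)/(m*(m + 6))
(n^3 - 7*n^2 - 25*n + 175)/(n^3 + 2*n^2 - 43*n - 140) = (n - 5)/(n + 4)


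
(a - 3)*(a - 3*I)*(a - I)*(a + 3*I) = a^4 - 3*a^3 - I*a^3 + 9*a^2 + 3*I*a^2 - 27*a - 9*I*a + 27*I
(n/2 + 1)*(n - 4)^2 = n^3/2 - 3*n^2 + 16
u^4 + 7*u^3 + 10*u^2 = u^2*(u + 2)*(u + 5)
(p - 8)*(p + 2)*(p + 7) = p^3 + p^2 - 58*p - 112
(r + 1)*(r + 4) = r^2 + 5*r + 4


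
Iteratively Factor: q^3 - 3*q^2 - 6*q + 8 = (q + 2)*(q^2 - 5*q + 4) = (q - 4)*(q + 2)*(q - 1)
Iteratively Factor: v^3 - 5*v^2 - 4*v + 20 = (v - 5)*(v^2 - 4) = (v - 5)*(v + 2)*(v - 2)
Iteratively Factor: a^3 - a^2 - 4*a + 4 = (a + 2)*(a^2 - 3*a + 2) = (a - 2)*(a + 2)*(a - 1)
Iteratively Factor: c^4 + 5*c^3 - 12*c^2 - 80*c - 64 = (c + 4)*(c^3 + c^2 - 16*c - 16) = (c + 1)*(c + 4)*(c^2 - 16) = (c + 1)*(c + 4)^2*(c - 4)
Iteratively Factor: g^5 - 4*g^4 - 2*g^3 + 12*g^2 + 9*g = (g - 3)*(g^4 - g^3 - 5*g^2 - 3*g) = (g - 3)*(g + 1)*(g^3 - 2*g^2 - 3*g) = (g - 3)*(g + 1)^2*(g^2 - 3*g) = (g - 3)^2*(g + 1)^2*(g)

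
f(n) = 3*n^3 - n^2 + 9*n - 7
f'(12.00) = 1281.00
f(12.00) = 5141.00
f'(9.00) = 720.00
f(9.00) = 2180.00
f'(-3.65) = 136.20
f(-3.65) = -199.05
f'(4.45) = 178.32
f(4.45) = 277.61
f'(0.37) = 9.49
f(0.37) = -3.65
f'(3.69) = 124.16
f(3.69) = 163.32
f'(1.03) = 16.49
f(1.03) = 4.49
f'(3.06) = 87.15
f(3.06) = 97.13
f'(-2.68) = 79.00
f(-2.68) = -96.05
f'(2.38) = 55.22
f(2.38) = 49.20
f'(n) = 9*n^2 - 2*n + 9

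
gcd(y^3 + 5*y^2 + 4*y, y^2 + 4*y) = y^2 + 4*y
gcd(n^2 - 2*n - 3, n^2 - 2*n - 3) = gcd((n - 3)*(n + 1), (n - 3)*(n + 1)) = n^2 - 2*n - 3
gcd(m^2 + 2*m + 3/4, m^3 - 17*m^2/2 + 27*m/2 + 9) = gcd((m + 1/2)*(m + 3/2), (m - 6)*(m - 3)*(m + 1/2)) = m + 1/2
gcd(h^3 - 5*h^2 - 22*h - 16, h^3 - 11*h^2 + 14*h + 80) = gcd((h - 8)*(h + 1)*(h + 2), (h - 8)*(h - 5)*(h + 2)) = h^2 - 6*h - 16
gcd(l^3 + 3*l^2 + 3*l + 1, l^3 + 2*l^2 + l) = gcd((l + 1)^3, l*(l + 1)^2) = l^2 + 2*l + 1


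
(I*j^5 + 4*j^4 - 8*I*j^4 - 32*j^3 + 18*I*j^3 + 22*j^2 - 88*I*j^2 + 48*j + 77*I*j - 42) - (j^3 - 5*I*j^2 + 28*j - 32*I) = I*j^5 + 4*j^4 - 8*I*j^4 - 33*j^3 + 18*I*j^3 + 22*j^2 - 83*I*j^2 + 20*j + 77*I*j - 42 + 32*I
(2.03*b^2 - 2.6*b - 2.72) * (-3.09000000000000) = -6.2727*b^2 + 8.034*b + 8.4048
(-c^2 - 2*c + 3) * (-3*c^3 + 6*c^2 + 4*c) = 3*c^5 - 25*c^3 + 10*c^2 + 12*c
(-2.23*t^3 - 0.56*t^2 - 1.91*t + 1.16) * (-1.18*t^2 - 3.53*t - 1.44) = 2.6314*t^5 + 8.5327*t^4 + 7.4418*t^3 + 6.1799*t^2 - 1.3444*t - 1.6704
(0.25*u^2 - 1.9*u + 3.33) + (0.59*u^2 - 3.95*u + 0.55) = 0.84*u^2 - 5.85*u + 3.88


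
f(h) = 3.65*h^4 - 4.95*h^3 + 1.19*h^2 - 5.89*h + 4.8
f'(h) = 14.6*h^3 - 14.85*h^2 + 2.38*h - 5.89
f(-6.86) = 9782.52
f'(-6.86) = -5434.35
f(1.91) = 11.98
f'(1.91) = 46.21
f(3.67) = 416.68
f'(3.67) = 524.52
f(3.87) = 531.65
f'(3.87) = 627.14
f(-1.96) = 112.05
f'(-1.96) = -177.53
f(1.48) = 0.15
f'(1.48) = 12.44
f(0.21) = 3.58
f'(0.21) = -5.91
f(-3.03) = 478.93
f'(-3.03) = -555.58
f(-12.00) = 84486.84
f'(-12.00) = -27401.65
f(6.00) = 3673.50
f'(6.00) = 2627.39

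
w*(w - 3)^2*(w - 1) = w^4 - 7*w^3 + 15*w^2 - 9*w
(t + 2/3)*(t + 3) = t^2 + 11*t/3 + 2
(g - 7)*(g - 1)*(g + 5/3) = g^3 - 19*g^2/3 - 19*g/3 + 35/3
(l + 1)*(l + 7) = l^2 + 8*l + 7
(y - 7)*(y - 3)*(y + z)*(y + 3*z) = y^4 + 4*y^3*z - 10*y^3 + 3*y^2*z^2 - 40*y^2*z + 21*y^2 - 30*y*z^2 + 84*y*z + 63*z^2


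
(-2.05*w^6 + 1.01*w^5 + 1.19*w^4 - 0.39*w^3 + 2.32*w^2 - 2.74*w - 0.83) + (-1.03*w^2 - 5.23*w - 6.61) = -2.05*w^6 + 1.01*w^5 + 1.19*w^4 - 0.39*w^3 + 1.29*w^2 - 7.97*w - 7.44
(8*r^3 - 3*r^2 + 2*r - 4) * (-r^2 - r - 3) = -8*r^5 - 5*r^4 - 23*r^3 + 11*r^2 - 2*r + 12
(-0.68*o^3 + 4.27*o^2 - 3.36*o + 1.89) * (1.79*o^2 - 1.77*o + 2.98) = -1.2172*o^5 + 8.8469*o^4 - 15.5987*o^3 + 22.0549*o^2 - 13.3581*o + 5.6322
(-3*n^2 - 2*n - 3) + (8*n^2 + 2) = 5*n^2 - 2*n - 1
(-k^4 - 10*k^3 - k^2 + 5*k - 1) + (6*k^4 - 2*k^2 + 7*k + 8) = 5*k^4 - 10*k^3 - 3*k^2 + 12*k + 7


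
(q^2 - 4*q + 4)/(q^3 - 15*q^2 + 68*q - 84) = (q - 2)/(q^2 - 13*q + 42)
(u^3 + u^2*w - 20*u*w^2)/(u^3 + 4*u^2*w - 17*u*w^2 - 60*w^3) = u/(u + 3*w)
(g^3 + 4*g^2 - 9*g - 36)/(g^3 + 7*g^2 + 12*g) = (g - 3)/g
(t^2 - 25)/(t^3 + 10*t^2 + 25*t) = (t - 5)/(t*(t + 5))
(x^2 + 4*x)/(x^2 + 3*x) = (x + 4)/(x + 3)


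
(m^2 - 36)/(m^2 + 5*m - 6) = (m - 6)/(m - 1)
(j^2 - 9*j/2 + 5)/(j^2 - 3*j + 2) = (j - 5/2)/(j - 1)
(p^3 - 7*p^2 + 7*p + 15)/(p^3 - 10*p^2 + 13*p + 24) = (p - 5)/(p - 8)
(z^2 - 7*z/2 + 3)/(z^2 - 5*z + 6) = (z - 3/2)/(z - 3)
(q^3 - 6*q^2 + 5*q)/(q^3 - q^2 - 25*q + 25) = q/(q + 5)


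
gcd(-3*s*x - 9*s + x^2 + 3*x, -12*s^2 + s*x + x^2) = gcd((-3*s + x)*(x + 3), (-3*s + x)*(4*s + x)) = -3*s + x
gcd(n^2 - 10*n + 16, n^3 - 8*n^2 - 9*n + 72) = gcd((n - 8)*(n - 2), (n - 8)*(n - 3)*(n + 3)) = n - 8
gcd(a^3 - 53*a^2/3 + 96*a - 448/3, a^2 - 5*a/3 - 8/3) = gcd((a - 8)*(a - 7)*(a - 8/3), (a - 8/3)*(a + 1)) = a - 8/3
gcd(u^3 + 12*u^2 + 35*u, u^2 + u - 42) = u + 7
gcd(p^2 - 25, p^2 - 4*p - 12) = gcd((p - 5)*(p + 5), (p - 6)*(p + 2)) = 1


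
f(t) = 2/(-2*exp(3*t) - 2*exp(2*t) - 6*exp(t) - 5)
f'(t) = 2*(6*exp(3*t) + 4*exp(2*t) + 6*exp(t))/(-2*exp(3*t) - 2*exp(2*t) - 6*exp(t) - 5)^2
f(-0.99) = -0.26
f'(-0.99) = 0.11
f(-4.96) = -0.40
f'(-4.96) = 0.00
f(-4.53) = -0.39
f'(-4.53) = 0.01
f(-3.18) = -0.38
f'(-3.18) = 0.02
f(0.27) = -0.10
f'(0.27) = 0.13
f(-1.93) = -0.34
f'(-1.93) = 0.06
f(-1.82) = -0.33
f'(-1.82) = 0.06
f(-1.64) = -0.32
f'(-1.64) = 0.07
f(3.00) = 0.00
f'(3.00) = 0.00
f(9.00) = 0.00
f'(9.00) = 0.00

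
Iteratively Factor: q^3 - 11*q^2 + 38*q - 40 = (q - 5)*(q^2 - 6*q + 8) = (q - 5)*(q - 2)*(q - 4)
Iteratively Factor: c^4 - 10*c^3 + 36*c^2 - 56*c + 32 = (c - 2)*(c^3 - 8*c^2 + 20*c - 16) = (c - 2)^2*(c^2 - 6*c + 8) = (c - 2)^3*(c - 4)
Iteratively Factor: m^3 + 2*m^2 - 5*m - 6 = (m - 2)*(m^2 + 4*m + 3) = (m - 2)*(m + 1)*(m + 3)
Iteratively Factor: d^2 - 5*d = (d)*(d - 5)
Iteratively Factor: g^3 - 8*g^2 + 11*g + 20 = (g - 5)*(g^2 - 3*g - 4) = (g - 5)*(g + 1)*(g - 4)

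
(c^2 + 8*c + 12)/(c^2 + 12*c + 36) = (c + 2)/(c + 6)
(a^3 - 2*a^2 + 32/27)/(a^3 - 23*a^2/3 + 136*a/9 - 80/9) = (a + 2/3)/(a - 5)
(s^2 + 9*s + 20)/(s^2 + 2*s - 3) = (s^2 + 9*s + 20)/(s^2 + 2*s - 3)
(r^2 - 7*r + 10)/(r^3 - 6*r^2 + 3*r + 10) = 1/(r + 1)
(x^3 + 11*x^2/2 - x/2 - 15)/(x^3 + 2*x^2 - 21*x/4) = 2*(x^2 + 7*x + 10)/(x*(2*x + 7))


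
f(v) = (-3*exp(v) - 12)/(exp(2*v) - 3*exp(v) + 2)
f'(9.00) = 0.00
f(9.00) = 0.00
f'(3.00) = 0.28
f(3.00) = -0.21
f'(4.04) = 0.07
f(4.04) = -0.06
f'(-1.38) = -5.26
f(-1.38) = -9.75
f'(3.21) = 0.20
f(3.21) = -0.16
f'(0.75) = 2758.24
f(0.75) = -140.42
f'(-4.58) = -0.11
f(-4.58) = -6.11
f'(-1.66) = -3.30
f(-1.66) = -8.58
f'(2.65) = 0.50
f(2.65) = -0.34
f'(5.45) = 0.01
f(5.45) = -0.01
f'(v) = (-3*exp(v) - 12)*(-2*exp(2*v) + 3*exp(v))/(exp(2*v) - 3*exp(v) + 2)^2 - 3*exp(v)/(exp(2*v) - 3*exp(v) + 2) = 3*((exp(v) + 4)*(2*exp(v) - 3) - exp(2*v) + 3*exp(v) - 2)*exp(v)/(exp(2*v) - 3*exp(v) + 2)^2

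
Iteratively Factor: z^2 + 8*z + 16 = (z + 4)*(z + 4)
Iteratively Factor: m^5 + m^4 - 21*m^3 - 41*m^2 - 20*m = (m + 1)*(m^4 - 21*m^2 - 20*m) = (m + 1)^2*(m^3 - m^2 - 20*m) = m*(m + 1)^2*(m^2 - m - 20) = m*(m - 5)*(m + 1)^2*(m + 4)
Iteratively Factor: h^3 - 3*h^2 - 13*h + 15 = (h - 5)*(h^2 + 2*h - 3) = (h - 5)*(h - 1)*(h + 3)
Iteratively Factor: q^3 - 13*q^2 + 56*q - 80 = (q - 4)*(q^2 - 9*q + 20) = (q - 5)*(q - 4)*(q - 4)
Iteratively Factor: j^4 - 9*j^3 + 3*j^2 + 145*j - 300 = (j - 5)*(j^3 - 4*j^2 - 17*j + 60) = (j - 5)^2*(j^2 + j - 12) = (j - 5)^2*(j - 3)*(j + 4)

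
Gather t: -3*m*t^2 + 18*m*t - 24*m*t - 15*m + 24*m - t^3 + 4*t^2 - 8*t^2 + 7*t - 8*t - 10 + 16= 9*m - t^3 + t^2*(-3*m - 4) + t*(-6*m - 1) + 6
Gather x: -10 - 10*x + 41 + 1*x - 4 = 27 - 9*x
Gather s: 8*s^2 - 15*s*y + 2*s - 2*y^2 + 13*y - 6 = 8*s^2 + s*(2 - 15*y) - 2*y^2 + 13*y - 6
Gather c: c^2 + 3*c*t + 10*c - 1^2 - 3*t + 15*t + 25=c^2 + c*(3*t + 10) + 12*t + 24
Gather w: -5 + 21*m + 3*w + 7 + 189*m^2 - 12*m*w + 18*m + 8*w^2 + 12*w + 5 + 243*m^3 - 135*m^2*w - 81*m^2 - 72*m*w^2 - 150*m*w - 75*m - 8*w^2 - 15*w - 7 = 243*m^3 + 108*m^2 - 72*m*w^2 - 36*m + w*(-135*m^2 - 162*m)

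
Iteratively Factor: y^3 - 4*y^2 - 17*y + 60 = (y - 3)*(y^2 - y - 20) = (y - 3)*(y + 4)*(y - 5)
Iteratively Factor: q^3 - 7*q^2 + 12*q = (q - 4)*(q^2 - 3*q) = (q - 4)*(q - 3)*(q)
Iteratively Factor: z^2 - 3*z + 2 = (z - 1)*(z - 2)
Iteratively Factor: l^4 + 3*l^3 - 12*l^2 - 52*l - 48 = (l + 2)*(l^3 + l^2 - 14*l - 24) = (l - 4)*(l + 2)*(l^2 + 5*l + 6) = (l - 4)*(l + 2)^2*(l + 3)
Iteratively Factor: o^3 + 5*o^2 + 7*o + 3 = (o + 3)*(o^2 + 2*o + 1) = (o + 1)*(o + 3)*(o + 1)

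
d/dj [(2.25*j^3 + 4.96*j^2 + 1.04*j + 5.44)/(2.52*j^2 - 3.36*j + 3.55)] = (5.67*j^4 - 15.12*j^3 + 4.6761*j^2 + 7.7984*j + 21.9704)/(6.3504*j^4 - 16.9344*j^3 + 29.1816*j^2 - 23.856*j + 12.6025)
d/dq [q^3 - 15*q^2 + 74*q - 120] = 3*q^2 - 30*q + 74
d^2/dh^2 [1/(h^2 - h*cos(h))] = (-h*(h - cos(h))*(h*cos(h) + 2*sin(h) + 2) + 2*(h*sin(h) + 2*h - cos(h))^2)/(h^3*(h - cos(h))^3)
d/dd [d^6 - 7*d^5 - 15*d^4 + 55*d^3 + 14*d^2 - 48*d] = 6*d^5 - 35*d^4 - 60*d^3 + 165*d^2 + 28*d - 48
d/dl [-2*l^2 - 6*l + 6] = -4*l - 6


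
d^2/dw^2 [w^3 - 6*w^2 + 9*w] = 6*w - 12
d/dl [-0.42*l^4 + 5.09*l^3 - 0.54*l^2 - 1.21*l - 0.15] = -1.68*l^3 + 15.27*l^2 - 1.08*l - 1.21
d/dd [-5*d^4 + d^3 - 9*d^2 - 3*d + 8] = -20*d^3 + 3*d^2 - 18*d - 3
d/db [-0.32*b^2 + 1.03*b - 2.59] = 1.03 - 0.64*b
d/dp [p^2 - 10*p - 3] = 2*p - 10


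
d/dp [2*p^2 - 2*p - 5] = 4*p - 2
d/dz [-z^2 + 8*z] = 8 - 2*z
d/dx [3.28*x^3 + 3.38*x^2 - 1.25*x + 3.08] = 9.84*x^2 + 6.76*x - 1.25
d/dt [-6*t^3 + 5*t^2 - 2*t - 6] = -18*t^2 + 10*t - 2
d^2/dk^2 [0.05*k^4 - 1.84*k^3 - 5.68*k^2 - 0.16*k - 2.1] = 0.6*k^2 - 11.04*k - 11.36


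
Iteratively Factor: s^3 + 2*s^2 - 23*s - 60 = (s - 5)*(s^2 + 7*s + 12) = (s - 5)*(s + 3)*(s + 4)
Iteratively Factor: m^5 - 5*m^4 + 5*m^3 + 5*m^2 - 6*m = (m)*(m^4 - 5*m^3 + 5*m^2 + 5*m - 6) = m*(m - 3)*(m^3 - 2*m^2 - m + 2) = m*(m - 3)*(m - 1)*(m^2 - m - 2) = m*(m - 3)*(m - 2)*(m - 1)*(m + 1)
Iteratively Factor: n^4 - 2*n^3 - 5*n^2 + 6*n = (n - 1)*(n^3 - n^2 - 6*n) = (n - 1)*(n + 2)*(n^2 - 3*n) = n*(n - 1)*(n + 2)*(n - 3)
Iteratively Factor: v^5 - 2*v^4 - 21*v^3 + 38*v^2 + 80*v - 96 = (v - 1)*(v^4 - v^3 - 22*v^2 + 16*v + 96) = (v - 1)*(v + 2)*(v^3 - 3*v^2 - 16*v + 48) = (v - 1)*(v + 2)*(v + 4)*(v^2 - 7*v + 12) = (v - 3)*(v - 1)*(v + 2)*(v + 4)*(v - 4)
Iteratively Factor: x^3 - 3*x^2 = (x - 3)*(x^2) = x*(x - 3)*(x)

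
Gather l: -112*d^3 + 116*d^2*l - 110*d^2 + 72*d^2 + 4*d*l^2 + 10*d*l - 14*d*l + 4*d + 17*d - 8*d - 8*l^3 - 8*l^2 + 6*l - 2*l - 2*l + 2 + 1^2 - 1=-112*d^3 - 38*d^2 + 13*d - 8*l^3 + l^2*(4*d - 8) + l*(116*d^2 - 4*d + 2) + 2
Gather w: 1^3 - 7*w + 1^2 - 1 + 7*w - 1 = 0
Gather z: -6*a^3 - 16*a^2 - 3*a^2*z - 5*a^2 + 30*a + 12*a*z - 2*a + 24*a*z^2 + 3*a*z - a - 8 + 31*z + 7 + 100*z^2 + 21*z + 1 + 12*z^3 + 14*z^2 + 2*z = -6*a^3 - 21*a^2 + 27*a + 12*z^3 + z^2*(24*a + 114) + z*(-3*a^2 + 15*a + 54)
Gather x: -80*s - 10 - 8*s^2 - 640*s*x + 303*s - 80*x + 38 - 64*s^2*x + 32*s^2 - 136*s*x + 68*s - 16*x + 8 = 24*s^2 + 291*s + x*(-64*s^2 - 776*s - 96) + 36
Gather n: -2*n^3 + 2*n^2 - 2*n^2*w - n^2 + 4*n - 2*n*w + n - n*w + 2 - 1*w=-2*n^3 + n^2*(1 - 2*w) + n*(5 - 3*w) - w + 2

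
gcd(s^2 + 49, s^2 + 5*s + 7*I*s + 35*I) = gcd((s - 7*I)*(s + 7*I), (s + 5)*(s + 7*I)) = s + 7*I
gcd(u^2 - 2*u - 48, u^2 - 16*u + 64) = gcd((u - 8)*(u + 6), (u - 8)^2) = u - 8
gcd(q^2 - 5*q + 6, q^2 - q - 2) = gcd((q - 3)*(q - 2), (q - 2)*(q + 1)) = q - 2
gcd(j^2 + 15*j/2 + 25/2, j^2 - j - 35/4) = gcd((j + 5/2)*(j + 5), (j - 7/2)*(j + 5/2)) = j + 5/2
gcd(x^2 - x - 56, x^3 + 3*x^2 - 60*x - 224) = x^2 - x - 56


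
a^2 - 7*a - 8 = (a - 8)*(a + 1)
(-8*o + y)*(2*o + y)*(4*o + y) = -64*o^3 - 40*o^2*y - 2*o*y^2 + y^3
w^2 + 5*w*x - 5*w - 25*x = (w - 5)*(w + 5*x)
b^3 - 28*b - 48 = (b - 6)*(b + 2)*(b + 4)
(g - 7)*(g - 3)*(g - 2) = g^3 - 12*g^2 + 41*g - 42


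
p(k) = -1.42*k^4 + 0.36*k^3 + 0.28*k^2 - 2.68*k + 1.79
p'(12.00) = -9655.48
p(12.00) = -28813.09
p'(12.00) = -9655.48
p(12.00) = -28813.09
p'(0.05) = -2.65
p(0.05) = 1.66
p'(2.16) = -53.67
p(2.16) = -29.97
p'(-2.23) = 64.43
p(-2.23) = -29.95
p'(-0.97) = 2.98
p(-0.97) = 3.07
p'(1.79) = -30.79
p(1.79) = -14.62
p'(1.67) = -25.19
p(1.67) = -11.27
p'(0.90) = -5.44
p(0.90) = -1.06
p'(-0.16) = -2.72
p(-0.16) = 2.22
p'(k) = -5.68*k^3 + 1.08*k^2 + 0.56*k - 2.68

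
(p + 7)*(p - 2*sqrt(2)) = p^2 - 2*sqrt(2)*p + 7*p - 14*sqrt(2)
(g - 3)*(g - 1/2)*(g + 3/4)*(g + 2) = g^4 - 3*g^3/4 - 53*g^2/8 - 9*g/8 + 9/4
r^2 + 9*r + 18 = (r + 3)*(r + 6)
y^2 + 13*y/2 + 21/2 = (y + 3)*(y + 7/2)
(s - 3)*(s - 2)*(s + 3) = s^3 - 2*s^2 - 9*s + 18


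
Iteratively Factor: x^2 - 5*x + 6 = (x - 3)*(x - 2)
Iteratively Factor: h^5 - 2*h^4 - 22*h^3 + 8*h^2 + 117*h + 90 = (h + 3)*(h^4 - 5*h^3 - 7*h^2 + 29*h + 30) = (h - 3)*(h + 3)*(h^3 - 2*h^2 - 13*h - 10) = (h - 3)*(h + 2)*(h + 3)*(h^2 - 4*h - 5) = (h - 5)*(h - 3)*(h + 2)*(h + 3)*(h + 1)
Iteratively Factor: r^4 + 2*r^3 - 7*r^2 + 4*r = (r + 4)*(r^3 - 2*r^2 + r) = (r - 1)*(r + 4)*(r^2 - r) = r*(r - 1)*(r + 4)*(r - 1)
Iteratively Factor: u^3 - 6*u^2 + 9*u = (u - 3)*(u^2 - 3*u) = (u - 3)^2*(u)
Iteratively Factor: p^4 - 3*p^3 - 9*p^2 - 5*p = (p)*(p^3 - 3*p^2 - 9*p - 5) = p*(p + 1)*(p^2 - 4*p - 5) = p*(p - 5)*(p + 1)*(p + 1)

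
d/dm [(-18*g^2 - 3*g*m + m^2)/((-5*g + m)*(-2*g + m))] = 4*g*(-39*g^2 + 14*g*m - m^2)/(100*g^4 - 140*g^3*m + 69*g^2*m^2 - 14*g*m^3 + m^4)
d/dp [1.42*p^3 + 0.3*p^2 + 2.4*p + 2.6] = 4.26*p^2 + 0.6*p + 2.4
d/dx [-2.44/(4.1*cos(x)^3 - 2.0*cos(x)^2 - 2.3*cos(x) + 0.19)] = (-30.012*cos(x)^2 + 9.76*cos(x) + 5.612)*sin(x)/(4.1*cos(x)^3 - 2.0*cos(x)^2 - 2.3*cos(x) + 0.19)^2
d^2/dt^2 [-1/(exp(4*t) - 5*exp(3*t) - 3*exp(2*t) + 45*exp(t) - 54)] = (2*(4*exp(3*t) - 15*exp(2*t) - 6*exp(t) + 45)^2*exp(t) + (16*exp(3*t) - 45*exp(2*t) - 12*exp(t) + 45)*(-exp(4*t) + 5*exp(3*t) + 3*exp(2*t) - 45*exp(t) + 54))*exp(t)/(-exp(4*t) + 5*exp(3*t) + 3*exp(2*t) - 45*exp(t) + 54)^3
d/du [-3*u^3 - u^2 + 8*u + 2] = -9*u^2 - 2*u + 8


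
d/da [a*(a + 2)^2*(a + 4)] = 4*a^3 + 24*a^2 + 40*a + 16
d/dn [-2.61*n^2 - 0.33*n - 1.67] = -5.22*n - 0.33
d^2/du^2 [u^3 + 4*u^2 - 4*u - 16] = 6*u + 8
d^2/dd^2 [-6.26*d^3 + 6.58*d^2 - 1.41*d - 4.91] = 13.16 - 37.56*d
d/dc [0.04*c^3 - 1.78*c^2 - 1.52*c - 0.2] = 0.12*c^2 - 3.56*c - 1.52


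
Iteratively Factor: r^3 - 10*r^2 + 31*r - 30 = (r - 5)*(r^2 - 5*r + 6) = (r - 5)*(r - 3)*(r - 2)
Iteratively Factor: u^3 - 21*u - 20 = (u + 1)*(u^2 - u - 20) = (u - 5)*(u + 1)*(u + 4)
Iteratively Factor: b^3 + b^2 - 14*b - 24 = (b + 3)*(b^2 - 2*b - 8) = (b - 4)*(b + 3)*(b + 2)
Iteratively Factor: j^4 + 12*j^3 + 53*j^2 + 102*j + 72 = (j + 3)*(j^3 + 9*j^2 + 26*j + 24) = (j + 3)^2*(j^2 + 6*j + 8) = (j + 2)*(j + 3)^2*(j + 4)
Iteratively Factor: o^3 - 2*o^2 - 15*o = (o + 3)*(o^2 - 5*o) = (o - 5)*(o + 3)*(o)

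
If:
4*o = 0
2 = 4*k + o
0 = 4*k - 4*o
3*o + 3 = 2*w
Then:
No Solution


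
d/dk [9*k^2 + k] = 18*k + 1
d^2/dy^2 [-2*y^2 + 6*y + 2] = -4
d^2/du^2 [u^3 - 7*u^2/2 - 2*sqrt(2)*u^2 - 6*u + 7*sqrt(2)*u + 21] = 6*u - 7 - 4*sqrt(2)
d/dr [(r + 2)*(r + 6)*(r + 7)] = 3*r^2 + 30*r + 68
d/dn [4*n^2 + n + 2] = 8*n + 1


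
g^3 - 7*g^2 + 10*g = g*(g - 5)*(g - 2)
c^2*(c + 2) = c^3 + 2*c^2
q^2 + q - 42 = (q - 6)*(q + 7)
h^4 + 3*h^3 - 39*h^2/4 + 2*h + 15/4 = (h - 3/2)*(h - 1)*(h + 1/2)*(h + 5)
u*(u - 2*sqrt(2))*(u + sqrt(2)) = u^3 - sqrt(2)*u^2 - 4*u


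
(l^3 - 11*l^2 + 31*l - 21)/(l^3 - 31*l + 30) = (l^2 - 10*l + 21)/(l^2 + l - 30)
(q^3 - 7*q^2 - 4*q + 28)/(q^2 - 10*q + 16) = (q^2 - 5*q - 14)/(q - 8)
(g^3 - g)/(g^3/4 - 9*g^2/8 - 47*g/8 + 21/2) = 8*g*(g^2 - 1)/(2*g^3 - 9*g^2 - 47*g + 84)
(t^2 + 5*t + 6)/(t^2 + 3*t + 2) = (t + 3)/(t + 1)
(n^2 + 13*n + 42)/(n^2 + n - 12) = (n^2 + 13*n + 42)/(n^2 + n - 12)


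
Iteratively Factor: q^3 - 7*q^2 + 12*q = (q - 3)*(q^2 - 4*q) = (q - 4)*(q - 3)*(q)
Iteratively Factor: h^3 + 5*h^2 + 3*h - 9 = (h + 3)*(h^2 + 2*h - 3) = (h - 1)*(h + 3)*(h + 3)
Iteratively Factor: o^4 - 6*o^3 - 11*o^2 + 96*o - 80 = (o - 4)*(o^3 - 2*o^2 - 19*o + 20) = (o - 4)*(o - 1)*(o^2 - o - 20) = (o - 5)*(o - 4)*(o - 1)*(o + 4)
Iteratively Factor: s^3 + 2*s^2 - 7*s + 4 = (s - 1)*(s^2 + 3*s - 4) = (s - 1)^2*(s + 4)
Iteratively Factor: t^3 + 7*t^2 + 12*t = (t + 3)*(t^2 + 4*t) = (t + 3)*(t + 4)*(t)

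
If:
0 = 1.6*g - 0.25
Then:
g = 0.16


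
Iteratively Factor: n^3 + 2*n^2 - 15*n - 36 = (n + 3)*(n^2 - n - 12) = (n - 4)*(n + 3)*(n + 3)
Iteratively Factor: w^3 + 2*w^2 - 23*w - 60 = (w + 4)*(w^2 - 2*w - 15) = (w + 3)*(w + 4)*(w - 5)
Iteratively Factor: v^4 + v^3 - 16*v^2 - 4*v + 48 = (v + 2)*(v^3 - v^2 - 14*v + 24) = (v - 2)*(v + 2)*(v^2 + v - 12) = (v - 3)*(v - 2)*(v + 2)*(v + 4)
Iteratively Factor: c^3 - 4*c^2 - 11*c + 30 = (c + 3)*(c^2 - 7*c + 10) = (c - 5)*(c + 3)*(c - 2)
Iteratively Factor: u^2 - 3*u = (u - 3)*(u)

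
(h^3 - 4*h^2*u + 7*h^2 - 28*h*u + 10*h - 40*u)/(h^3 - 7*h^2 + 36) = (h^2 - 4*h*u + 5*h - 20*u)/(h^2 - 9*h + 18)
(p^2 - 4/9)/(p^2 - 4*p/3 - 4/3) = (p - 2/3)/(p - 2)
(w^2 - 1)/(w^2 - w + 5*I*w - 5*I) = (w + 1)/(w + 5*I)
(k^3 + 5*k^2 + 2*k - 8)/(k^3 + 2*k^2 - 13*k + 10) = (k^2 + 6*k + 8)/(k^2 + 3*k - 10)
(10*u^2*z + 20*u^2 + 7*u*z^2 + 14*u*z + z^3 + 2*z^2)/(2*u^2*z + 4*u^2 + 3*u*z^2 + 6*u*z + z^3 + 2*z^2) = (5*u + z)/(u + z)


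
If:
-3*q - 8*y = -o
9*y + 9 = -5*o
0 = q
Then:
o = -72/49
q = 0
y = -9/49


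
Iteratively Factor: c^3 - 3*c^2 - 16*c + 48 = (c - 3)*(c^2 - 16) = (c - 3)*(c + 4)*(c - 4)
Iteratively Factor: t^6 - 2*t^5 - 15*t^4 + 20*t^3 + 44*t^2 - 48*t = (t - 4)*(t^5 + 2*t^4 - 7*t^3 - 8*t^2 + 12*t) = (t - 4)*(t - 1)*(t^4 + 3*t^3 - 4*t^2 - 12*t) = (t - 4)*(t - 1)*(t + 2)*(t^3 + t^2 - 6*t) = t*(t - 4)*(t - 1)*(t + 2)*(t^2 + t - 6) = t*(t - 4)*(t - 1)*(t + 2)*(t + 3)*(t - 2)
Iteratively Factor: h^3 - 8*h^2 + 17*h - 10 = (h - 1)*(h^2 - 7*h + 10) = (h - 5)*(h - 1)*(h - 2)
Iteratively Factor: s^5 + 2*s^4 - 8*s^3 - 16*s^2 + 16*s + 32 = (s - 2)*(s^4 + 4*s^3 - 16*s - 16) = (s - 2)*(s + 2)*(s^3 + 2*s^2 - 4*s - 8) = (s - 2)*(s + 2)^2*(s^2 - 4) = (s - 2)*(s + 2)^3*(s - 2)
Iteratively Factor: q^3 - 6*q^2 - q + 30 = (q - 3)*(q^2 - 3*q - 10) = (q - 5)*(q - 3)*(q + 2)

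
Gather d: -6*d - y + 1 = -6*d - y + 1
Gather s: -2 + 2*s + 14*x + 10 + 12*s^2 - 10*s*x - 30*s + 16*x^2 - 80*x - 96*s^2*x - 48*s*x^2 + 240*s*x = s^2*(12 - 96*x) + s*(-48*x^2 + 230*x - 28) + 16*x^2 - 66*x + 8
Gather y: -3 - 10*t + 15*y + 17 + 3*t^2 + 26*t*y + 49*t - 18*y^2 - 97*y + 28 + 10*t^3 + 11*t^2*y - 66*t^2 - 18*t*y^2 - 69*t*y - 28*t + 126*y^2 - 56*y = 10*t^3 - 63*t^2 + 11*t + y^2*(108 - 18*t) + y*(11*t^2 - 43*t - 138) + 42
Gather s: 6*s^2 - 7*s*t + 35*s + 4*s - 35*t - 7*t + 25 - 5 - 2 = 6*s^2 + s*(39 - 7*t) - 42*t + 18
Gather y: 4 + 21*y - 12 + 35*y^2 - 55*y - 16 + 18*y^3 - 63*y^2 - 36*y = 18*y^3 - 28*y^2 - 70*y - 24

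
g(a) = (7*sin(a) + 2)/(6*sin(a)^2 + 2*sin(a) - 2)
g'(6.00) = -3.20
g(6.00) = -0.02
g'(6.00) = -3.20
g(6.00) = -0.02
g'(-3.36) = 14.88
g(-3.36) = -2.74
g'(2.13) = 2.26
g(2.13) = 1.98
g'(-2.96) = 3.15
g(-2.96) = -0.34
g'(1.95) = 1.12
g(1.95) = 1.69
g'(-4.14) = 2.39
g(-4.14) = 2.01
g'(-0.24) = -3.12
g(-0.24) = -0.16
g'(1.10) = -1.60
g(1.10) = 1.81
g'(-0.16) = -3.21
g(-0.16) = -0.41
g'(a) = (-12*sin(a)*cos(a) - 2*cos(a))*(7*sin(a) + 2)/(6*sin(a)^2 + 2*sin(a) - 2)^2 + 7*cos(a)/(6*sin(a)^2 + 2*sin(a) - 2)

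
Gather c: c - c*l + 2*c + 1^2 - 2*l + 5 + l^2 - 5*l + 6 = c*(3 - l) + l^2 - 7*l + 12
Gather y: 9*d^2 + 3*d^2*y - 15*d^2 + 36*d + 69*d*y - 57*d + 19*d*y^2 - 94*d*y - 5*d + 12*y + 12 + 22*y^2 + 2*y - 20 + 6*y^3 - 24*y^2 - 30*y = -6*d^2 - 26*d + 6*y^3 + y^2*(19*d - 2) + y*(3*d^2 - 25*d - 16) - 8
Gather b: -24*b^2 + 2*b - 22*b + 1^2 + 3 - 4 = -24*b^2 - 20*b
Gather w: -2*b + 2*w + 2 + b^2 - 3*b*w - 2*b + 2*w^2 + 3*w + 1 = b^2 - 4*b + 2*w^2 + w*(5 - 3*b) + 3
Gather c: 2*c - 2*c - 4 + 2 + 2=0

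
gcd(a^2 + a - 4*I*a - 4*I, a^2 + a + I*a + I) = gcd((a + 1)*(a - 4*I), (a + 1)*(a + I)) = a + 1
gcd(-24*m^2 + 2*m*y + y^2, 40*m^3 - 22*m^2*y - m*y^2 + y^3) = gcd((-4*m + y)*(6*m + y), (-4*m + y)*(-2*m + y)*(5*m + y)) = -4*m + y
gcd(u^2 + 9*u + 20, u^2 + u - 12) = u + 4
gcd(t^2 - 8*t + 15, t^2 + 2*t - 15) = t - 3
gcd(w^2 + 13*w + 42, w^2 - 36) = w + 6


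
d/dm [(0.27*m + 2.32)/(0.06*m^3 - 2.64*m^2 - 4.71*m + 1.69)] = (-0.0324*m^3 + 0.2952*m^2 + 12.2496*m + 11.3835)/(0.0036*m^6 - 0.3168*m^5 + 6.4044*m^4 + 25.0716*m^3 + 13.2609*m^2 - 15.9198*m + 2.8561)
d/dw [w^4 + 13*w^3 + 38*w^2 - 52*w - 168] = 4*w^3 + 39*w^2 + 76*w - 52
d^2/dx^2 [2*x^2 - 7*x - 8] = 4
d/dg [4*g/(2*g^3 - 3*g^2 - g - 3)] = 4*(-4*g^3 + 3*g^2 - 3)/(4*g^6 - 12*g^5 + 5*g^4 - 6*g^3 + 19*g^2 + 6*g + 9)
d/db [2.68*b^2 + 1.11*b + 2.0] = 5.36*b + 1.11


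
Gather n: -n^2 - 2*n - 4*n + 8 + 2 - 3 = -n^2 - 6*n + 7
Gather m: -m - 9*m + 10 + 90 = 100 - 10*m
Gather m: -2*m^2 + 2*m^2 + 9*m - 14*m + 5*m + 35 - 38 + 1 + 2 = 0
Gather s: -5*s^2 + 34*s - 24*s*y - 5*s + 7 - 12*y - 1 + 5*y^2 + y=-5*s^2 + s*(29 - 24*y) + 5*y^2 - 11*y + 6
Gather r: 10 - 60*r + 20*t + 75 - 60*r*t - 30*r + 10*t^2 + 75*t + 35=r*(-60*t - 90) + 10*t^2 + 95*t + 120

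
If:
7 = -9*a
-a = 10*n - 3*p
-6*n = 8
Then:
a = -7/9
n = -4/3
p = -127/27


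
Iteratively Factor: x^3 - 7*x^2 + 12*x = (x)*(x^2 - 7*x + 12) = x*(x - 3)*(x - 4)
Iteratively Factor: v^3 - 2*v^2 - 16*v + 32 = (v - 4)*(v^2 + 2*v - 8) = (v - 4)*(v - 2)*(v + 4)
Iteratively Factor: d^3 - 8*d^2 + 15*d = (d)*(d^2 - 8*d + 15) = d*(d - 3)*(d - 5)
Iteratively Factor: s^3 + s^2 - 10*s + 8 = (s - 1)*(s^2 + 2*s - 8) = (s - 1)*(s + 4)*(s - 2)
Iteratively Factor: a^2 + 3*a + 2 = (a + 2)*(a + 1)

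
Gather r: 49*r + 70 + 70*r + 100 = 119*r + 170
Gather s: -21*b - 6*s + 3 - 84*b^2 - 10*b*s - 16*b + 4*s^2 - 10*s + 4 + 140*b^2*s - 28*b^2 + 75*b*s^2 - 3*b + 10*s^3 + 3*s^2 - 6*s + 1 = -112*b^2 - 40*b + 10*s^3 + s^2*(75*b + 7) + s*(140*b^2 - 10*b - 22) + 8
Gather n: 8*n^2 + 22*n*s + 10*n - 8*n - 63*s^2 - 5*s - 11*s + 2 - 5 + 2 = 8*n^2 + n*(22*s + 2) - 63*s^2 - 16*s - 1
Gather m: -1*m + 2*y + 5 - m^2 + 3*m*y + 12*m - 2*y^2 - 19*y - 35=-m^2 + m*(3*y + 11) - 2*y^2 - 17*y - 30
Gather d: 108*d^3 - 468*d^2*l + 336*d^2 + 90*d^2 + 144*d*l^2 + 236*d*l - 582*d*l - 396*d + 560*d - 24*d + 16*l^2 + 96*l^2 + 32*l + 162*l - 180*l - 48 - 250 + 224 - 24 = 108*d^3 + d^2*(426 - 468*l) + d*(144*l^2 - 346*l + 140) + 112*l^2 + 14*l - 98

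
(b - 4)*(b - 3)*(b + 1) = b^3 - 6*b^2 + 5*b + 12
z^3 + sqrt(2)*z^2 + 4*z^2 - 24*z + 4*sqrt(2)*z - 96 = (z + 4)*(z - 3*sqrt(2))*(z + 4*sqrt(2))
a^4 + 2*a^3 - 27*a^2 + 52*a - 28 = (a - 2)^2*(a - 1)*(a + 7)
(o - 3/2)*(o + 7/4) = o^2 + o/4 - 21/8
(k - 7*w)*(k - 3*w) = k^2 - 10*k*w + 21*w^2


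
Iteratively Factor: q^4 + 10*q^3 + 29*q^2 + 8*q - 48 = (q - 1)*(q^3 + 11*q^2 + 40*q + 48) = (q - 1)*(q + 3)*(q^2 + 8*q + 16) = (q - 1)*(q + 3)*(q + 4)*(q + 4)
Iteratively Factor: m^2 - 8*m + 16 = (m - 4)*(m - 4)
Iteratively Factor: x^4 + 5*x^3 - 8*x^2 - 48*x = (x - 3)*(x^3 + 8*x^2 + 16*x) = (x - 3)*(x + 4)*(x^2 + 4*x) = x*(x - 3)*(x + 4)*(x + 4)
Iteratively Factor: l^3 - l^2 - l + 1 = (l - 1)*(l^2 - 1) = (l - 1)*(l + 1)*(l - 1)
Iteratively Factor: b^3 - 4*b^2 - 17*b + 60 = (b - 3)*(b^2 - b - 20) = (b - 3)*(b + 4)*(b - 5)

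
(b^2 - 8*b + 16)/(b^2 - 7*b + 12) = (b - 4)/(b - 3)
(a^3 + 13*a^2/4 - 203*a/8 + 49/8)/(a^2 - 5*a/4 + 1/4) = (2*a^2 + 7*a - 49)/(2*(a - 1))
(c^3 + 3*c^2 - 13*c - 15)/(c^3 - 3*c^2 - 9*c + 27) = (c^2 + 6*c + 5)/(c^2 - 9)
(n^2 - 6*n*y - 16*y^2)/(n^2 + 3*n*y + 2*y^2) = (n - 8*y)/(n + y)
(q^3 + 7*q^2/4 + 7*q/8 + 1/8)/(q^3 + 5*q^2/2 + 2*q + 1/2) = (q + 1/4)/(q + 1)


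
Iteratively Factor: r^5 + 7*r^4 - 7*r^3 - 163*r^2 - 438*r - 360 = (r - 5)*(r^4 + 12*r^3 + 53*r^2 + 102*r + 72) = (r - 5)*(r + 2)*(r^3 + 10*r^2 + 33*r + 36) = (r - 5)*(r + 2)*(r + 4)*(r^2 + 6*r + 9) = (r - 5)*(r + 2)*(r + 3)*(r + 4)*(r + 3)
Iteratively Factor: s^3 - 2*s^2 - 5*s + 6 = (s - 1)*(s^2 - s - 6) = (s - 3)*(s - 1)*(s + 2)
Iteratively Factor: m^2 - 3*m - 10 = (m - 5)*(m + 2)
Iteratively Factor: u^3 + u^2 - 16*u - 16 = (u - 4)*(u^2 + 5*u + 4) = (u - 4)*(u + 4)*(u + 1)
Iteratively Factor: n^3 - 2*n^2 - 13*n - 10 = (n + 2)*(n^2 - 4*n - 5) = (n + 1)*(n + 2)*(n - 5)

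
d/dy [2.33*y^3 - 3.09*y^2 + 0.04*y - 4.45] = 6.99*y^2 - 6.18*y + 0.04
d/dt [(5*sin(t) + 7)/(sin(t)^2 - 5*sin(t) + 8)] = (-5*sin(t)^2 - 14*sin(t) + 75)*cos(t)/(sin(t)^2 - 5*sin(t) + 8)^2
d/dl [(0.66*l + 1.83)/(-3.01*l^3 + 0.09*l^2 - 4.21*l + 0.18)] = (3.9732*l^3 + 16.4655*l^2 - 0.3294*l + 7.8231)/(9.0601*l^6 - 0.5418*l^5 + 25.3523*l^4 - 1.8414*l^3 + 17.7565*l^2 - 1.5156*l + 0.0324)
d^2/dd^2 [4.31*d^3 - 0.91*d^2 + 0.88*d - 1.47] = 25.86*d - 1.82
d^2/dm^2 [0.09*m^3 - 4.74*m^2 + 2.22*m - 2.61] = 0.54*m - 9.48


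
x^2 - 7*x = x*(x - 7)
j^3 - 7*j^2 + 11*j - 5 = (j - 5)*(j - 1)^2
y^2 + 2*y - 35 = (y - 5)*(y + 7)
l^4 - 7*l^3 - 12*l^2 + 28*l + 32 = (l - 8)*(l - 2)*(l + 1)*(l + 2)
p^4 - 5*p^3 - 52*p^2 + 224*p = p*(p - 8)*(p - 4)*(p + 7)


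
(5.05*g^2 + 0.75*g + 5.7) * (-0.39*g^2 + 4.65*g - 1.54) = -1.9695*g^4 + 23.19*g^3 - 6.5125*g^2 + 25.35*g - 8.778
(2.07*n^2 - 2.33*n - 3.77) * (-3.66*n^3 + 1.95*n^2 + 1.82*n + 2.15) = -7.5762*n^5 + 12.5643*n^4 + 13.0221*n^3 - 7.1416*n^2 - 11.8709*n - 8.1055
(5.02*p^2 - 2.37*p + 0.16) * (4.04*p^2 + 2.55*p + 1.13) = 20.2808*p^4 + 3.2262*p^3 + 0.275499999999999*p^2 - 2.2701*p + 0.1808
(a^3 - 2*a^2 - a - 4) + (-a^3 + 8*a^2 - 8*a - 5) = 6*a^2 - 9*a - 9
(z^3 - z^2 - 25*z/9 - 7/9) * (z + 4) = z^4 + 3*z^3 - 61*z^2/9 - 107*z/9 - 28/9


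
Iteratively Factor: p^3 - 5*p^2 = (p - 5)*(p^2) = p*(p - 5)*(p)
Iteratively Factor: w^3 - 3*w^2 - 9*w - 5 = (w - 5)*(w^2 + 2*w + 1) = (w - 5)*(w + 1)*(w + 1)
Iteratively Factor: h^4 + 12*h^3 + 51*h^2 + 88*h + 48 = (h + 4)*(h^3 + 8*h^2 + 19*h + 12) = (h + 3)*(h + 4)*(h^2 + 5*h + 4) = (h + 3)*(h + 4)^2*(h + 1)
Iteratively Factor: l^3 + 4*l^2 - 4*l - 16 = (l + 2)*(l^2 + 2*l - 8) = (l + 2)*(l + 4)*(l - 2)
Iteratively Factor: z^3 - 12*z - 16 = (z + 2)*(z^2 - 2*z - 8) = (z - 4)*(z + 2)*(z + 2)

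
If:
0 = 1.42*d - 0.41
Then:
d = 0.29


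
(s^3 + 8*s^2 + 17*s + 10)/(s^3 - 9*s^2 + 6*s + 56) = (s^2 + 6*s + 5)/(s^2 - 11*s + 28)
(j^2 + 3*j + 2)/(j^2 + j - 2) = (j + 1)/(j - 1)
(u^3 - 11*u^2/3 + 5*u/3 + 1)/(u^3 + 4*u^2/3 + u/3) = (u^2 - 4*u + 3)/(u*(u + 1))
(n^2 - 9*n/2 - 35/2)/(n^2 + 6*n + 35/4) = 2*(n - 7)/(2*n + 7)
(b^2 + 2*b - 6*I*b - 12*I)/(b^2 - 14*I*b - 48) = (b + 2)/(b - 8*I)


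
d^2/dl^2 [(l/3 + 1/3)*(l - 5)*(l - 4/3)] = 2*l - 32/9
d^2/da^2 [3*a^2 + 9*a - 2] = 6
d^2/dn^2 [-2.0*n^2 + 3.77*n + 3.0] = -4.00000000000000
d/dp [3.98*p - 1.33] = 3.98000000000000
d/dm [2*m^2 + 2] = 4*m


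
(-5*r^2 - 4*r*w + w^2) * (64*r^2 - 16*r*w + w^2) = -320*r^4 - 176*r^3*w + 123*r^2*w^2 - 20*r*w^3 + w^4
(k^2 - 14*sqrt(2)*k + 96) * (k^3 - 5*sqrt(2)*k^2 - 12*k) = k^5 - 19*sqrt(2)*k^4 + 224*k^3 - 312*sqrt(2)*k^2 - 1152*k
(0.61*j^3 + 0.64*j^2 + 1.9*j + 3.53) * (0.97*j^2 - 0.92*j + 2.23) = 0.5917*j^5 + 0.0596*j^4 + 2.6145*j^3 + 3.1033*j^2 + 0.9894*j + 7.8719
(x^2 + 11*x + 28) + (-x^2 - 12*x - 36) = -x - 8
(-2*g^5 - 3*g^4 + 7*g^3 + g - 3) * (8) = -16*g^5 - 24*g^4 + 56*g^3 + 8*g - 24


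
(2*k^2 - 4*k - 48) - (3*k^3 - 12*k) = -3*k^3 + 2*k^2 + 8*k - 48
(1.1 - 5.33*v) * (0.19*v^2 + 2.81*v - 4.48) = -1.0127*v^3 - 14.7683*v^2 + 26.9694*v - 4.928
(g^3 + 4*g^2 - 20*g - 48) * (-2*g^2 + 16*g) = -2*g^5 + 8*g^4 + 104*g^3 - 224*g^2 - 768*g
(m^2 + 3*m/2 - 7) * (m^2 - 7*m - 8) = m^4 - 11*m^3/2 - 51*m^2/2 + 37*m + 56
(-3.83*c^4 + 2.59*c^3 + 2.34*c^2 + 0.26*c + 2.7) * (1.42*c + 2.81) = -5.4386*c^5 - 7.0845*c^4 + 10.6007*c^3 + 6.9446*c^2 + 4.5646*c + 7.587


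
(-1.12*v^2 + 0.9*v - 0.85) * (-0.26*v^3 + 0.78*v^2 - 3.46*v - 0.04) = 0.2912*v^5 - 1.1076*v^4 + 4.7982*v^3 - 3.7322*v^2 + 2.905*v + 0.034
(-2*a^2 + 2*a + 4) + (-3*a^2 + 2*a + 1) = -5*a^2 + 4*a + 5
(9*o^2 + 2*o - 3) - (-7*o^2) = 16*o^2 + 2*o - 3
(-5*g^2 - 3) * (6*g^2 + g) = -30*g^4 - 5*g^3 - 18*g^2 - 3*g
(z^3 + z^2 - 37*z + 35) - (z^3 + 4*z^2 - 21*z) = -3*z^2 - 16*z + 35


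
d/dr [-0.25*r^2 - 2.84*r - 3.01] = -0.5*r - 2.84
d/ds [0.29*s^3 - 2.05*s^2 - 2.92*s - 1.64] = 0.87*s^2 - 4.1*s - 2.92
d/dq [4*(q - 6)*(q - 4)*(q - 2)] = 12*q^2 - 96*q + 176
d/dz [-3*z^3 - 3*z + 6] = -9*z^2 - 3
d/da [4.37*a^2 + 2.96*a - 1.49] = 8.74*a + 2.96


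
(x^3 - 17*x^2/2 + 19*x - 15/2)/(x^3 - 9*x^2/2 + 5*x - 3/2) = (x - 5)/(x - 1)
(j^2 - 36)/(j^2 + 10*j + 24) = (j - 6)/(j + 4)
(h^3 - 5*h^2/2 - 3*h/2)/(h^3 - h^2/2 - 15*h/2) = (2*h + 1)/(2*h + 5)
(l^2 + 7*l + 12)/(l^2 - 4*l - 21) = (l + 4)/(l - 7)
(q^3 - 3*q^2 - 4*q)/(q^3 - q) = (q - 4)/(q - 1)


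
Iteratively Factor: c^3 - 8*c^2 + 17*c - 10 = (c - 1)*(c^2 - 7*c + 10) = (c - 5)*(c - 1)*(c - 2)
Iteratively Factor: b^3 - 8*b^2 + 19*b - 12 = (b - 4)*(b^2 - 4*b + 3) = (b - 4)*(b - 3)*(b - 1)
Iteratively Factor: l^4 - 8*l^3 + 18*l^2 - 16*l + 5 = (l - 1)*(l^3 - 7*l^2 + 11*l - 5) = (l - 5)*(l - 1)*(l^2 - 2*l + 1) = (l - 5)*(l - 1)^2*(l - 1)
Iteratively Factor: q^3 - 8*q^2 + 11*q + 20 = (q - 4)*(q^2 - 4*q - 5) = (q - 4)*(q + 1)*(q - 5)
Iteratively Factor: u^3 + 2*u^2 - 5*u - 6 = (u + 1)*(u^2 + u - 6) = (u - 2)*(u + 1)*(u + 3)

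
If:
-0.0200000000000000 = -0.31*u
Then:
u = 0.06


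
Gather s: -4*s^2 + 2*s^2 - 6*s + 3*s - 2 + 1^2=-2*s^2 - 3*s - 1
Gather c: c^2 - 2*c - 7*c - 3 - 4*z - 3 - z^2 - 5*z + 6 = c^2 - 9*c - z^2 - 9*z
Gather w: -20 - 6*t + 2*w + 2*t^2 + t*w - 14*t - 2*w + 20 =2*t^2 + t*w - 20*t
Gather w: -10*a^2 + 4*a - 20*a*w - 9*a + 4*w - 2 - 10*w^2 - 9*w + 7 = -10*a^2 - 5*a - 10*w^2 + w*(-20*a - 5) + 5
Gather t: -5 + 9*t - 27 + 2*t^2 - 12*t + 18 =2*t^2 - 3*t - 14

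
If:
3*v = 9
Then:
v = 3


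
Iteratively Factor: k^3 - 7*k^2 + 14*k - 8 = (k - 2)*(k^2 - 5*k + 4) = (k - 4)*(k - 2)*(k - 1)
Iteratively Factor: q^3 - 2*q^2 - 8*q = (q - 4)*(q^2 + 2*q) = q*(q - 4)*(q + 2)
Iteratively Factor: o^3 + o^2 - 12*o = (o - 3)*(o^2 + 4*o) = o*(o - 3)*(o + 4)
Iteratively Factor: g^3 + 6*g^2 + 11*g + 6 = (g + 1)*(g^2 + 5*g + 6) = (g + 1)*(g + 3)*(g + 2)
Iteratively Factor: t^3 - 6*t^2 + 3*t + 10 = (t + 1)*(t^2 - 7*t + 10) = (t - 5)*(t + 1)*(t - 2)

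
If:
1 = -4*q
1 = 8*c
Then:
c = 1/8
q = -1/4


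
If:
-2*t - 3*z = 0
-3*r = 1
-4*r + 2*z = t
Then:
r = -1/3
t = 4/7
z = -8/21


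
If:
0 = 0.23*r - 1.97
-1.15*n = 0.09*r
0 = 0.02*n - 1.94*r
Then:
No Solution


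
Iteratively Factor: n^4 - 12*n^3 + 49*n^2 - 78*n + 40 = (n - 2)*(n^3 - 10*n^2 + 29*n - 20) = (n - 2)*(n - 1)*(n^2 - 9*n + 20) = (n - 5)*(n - 2)*(n - 1)*(n - 4)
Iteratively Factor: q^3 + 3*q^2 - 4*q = (q)*(q^2 + 3*q - 4) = q*(q + 4)*(q - 1)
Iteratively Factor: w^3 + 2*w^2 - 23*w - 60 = (w + 4)*(w^2 - 2*w - 15) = (w - 5)*(w + 4)*(w + 3)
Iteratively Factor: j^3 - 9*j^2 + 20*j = (j - 4)*(j^2 - 5*j) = (j - 5)*(j - 4)*(j)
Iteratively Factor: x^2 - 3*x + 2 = (x - 1)*(x - 2)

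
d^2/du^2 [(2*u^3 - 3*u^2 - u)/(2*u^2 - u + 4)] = 8*(-6*u^3 + 12*u^2 + 30*u - 13)/(8*u^6 - 12*u^5 + 54*u^4 - 49*u^3 + 108*u^2 - 48*u + 64)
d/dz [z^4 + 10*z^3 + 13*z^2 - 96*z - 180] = 4*z^3 + 30*z^2 + 26*z - 96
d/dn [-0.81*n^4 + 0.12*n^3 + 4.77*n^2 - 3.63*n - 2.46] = -3.24*n^3 + 0.36*n^2 + 9.54*n - 3.63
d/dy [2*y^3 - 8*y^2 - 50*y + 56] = 6*y^2 - 16*y - 50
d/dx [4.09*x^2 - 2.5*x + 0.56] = 8.18*x - 2.5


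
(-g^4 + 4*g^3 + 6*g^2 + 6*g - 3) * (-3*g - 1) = 3*g^5 - 11*g^4 - 22*g^3 - 24*g^2 + 3*g + 3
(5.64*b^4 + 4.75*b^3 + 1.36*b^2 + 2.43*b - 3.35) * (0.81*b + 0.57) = 4.5684*b^5 + 7.0623*b^4 + 3.8091*b^3 + 2.7435*b^2 - 1.3284*b - 1.9095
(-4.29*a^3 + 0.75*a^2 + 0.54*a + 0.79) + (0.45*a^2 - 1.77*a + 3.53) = -4.29*a^3 + 1.2*a^2 - 1.23*a + 4.32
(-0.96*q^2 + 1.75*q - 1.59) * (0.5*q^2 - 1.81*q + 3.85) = -0.48*q^4 + 2.6126*q^3 - 7.6585*q^2 + 9.6154*q - 6.1215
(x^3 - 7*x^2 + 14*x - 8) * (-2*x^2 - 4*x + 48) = -2*x^5 + 10*x^4 + 48*x^3 - 376*x^2 + 704*x - 384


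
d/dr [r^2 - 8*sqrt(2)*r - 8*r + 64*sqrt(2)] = 2*r - 8*sqrt(2) - 8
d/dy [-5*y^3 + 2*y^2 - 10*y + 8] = -15*y^2 + 4*y - 10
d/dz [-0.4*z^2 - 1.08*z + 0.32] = -0.8*z - 1.08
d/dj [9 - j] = -1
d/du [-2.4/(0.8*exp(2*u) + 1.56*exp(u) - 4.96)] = (3.84*exp(u) + 3.744)*exp(u)/(0.8*exp(2*u) + 1.56*exp(u) - 4.96)^2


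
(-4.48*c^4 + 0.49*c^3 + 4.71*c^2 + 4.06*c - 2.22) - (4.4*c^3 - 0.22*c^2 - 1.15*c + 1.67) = -4.48*c^4 - 3.91*c^3 + 4.93*c^2 + 5.21*c - 3.89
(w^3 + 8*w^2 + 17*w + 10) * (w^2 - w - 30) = w^5 + 7*w^4 - 21*w^3 - 247*w^2 - 520*w - 300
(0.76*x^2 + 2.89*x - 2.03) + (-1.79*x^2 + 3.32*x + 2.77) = -1.03*x^2 + 6.21*x + 0.74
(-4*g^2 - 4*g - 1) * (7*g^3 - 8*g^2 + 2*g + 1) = -28*g^5 + 4*g^4 + 17*g^3 - 4*g^2 - 6*g - 1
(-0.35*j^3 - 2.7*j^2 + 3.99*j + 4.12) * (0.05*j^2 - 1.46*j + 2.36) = -0.0175*j^5 + 0.376*j^4 + 3.3155*j^3 - 11.9914*j^2 + 3.4012*j + 9.7232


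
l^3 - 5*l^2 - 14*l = l*(l - 7)*(l + 2)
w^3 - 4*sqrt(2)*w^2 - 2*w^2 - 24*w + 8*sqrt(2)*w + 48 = (w - 2)*(w - 6*sqrt(2))*(w + 2*sqrt(2))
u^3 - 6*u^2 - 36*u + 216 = (u - 6)^2*(u + 6)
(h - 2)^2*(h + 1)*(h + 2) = h^4 - h^3 - 6*h^2 + 4*h + 8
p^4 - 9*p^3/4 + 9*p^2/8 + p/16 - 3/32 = (p - 3/2)*(p - 1/2)^2*(p + 1/4)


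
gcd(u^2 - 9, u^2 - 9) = u^2 - 9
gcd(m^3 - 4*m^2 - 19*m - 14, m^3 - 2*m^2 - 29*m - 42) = m^2 - 5*m - 14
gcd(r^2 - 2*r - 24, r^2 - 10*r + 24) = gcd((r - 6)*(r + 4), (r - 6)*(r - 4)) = r - 6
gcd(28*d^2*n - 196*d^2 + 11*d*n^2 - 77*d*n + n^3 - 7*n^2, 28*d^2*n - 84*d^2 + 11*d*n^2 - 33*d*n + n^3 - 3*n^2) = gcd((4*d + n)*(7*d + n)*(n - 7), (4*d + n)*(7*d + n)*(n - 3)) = 28*d^2 + 11*d*n + n^2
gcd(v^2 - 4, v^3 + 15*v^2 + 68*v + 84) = v + 2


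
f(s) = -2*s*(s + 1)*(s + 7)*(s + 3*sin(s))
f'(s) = -2*s*(s + 1)*(s + 7)*(3*cos(s) + 1) - 2*s*(s + 1)*(s + 3*sin(s)) - 2*s*(s + 7)*(s + 3*sin(s)) - 2*(s + 1)*(s + 7)*(s + 3*sin(s)) = -6*s^3*cos(s) - 8*s^3 - 18*s^2*sin(s) - 48*s^2*cos(s) - 48*s^2 - 96*s*sin(s) - 42*s*cos(s) - 28*s - 42*sin(s)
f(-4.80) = 145.38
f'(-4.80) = -103.79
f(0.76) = -58.68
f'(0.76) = -184.02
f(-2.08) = 103.88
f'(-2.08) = -114.79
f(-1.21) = 11.82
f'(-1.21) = -70.07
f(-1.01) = 0.43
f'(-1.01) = -43.63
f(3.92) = -763.90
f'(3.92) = 58.45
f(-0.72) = -6.83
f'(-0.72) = -7.76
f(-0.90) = -3.57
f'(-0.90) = -29.16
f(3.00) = -821.61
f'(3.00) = -88.64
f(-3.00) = 164.32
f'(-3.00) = -1.30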